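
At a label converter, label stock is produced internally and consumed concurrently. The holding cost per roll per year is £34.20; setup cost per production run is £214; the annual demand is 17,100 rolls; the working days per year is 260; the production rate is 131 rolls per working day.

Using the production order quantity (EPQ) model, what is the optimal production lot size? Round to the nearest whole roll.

656 rolls

d = 17,100/260 = 65.7692 rolls/day;  effective holding cost H(1 − d/p) = 34.2·(1 − 65.7692/131) = 17.02971
Q* = √(2DS / H_eff) = √(2·17,100·214 / 17.02971) ≈ 655.57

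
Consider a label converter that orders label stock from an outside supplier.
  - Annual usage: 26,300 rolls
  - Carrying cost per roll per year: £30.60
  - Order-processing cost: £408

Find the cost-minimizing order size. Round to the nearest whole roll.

837 rolls

EOQ = √(2DS/H) = √(2 × 26,300 × 408 / 30.6)
    = √(701,333.33) ≈ 837.46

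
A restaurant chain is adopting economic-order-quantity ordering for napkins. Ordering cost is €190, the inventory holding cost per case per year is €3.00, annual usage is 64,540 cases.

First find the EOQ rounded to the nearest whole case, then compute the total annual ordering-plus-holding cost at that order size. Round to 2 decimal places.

EOQ = √(2DS/H) = √(2 × 64,540 × 190 / 3)
    = √(8,175,066.67) ≈ 2,859.21 → Q = 2,859 cases
Orders/yr = 64,540/2,859 = 22.574; ordering cost = 22.574 × €190 = €4,289.12
Average inventory = 2,859/2 = 1429.5; holding cost = 1429.5 × €3 = €4,288.50
Total = €4,289.12 + €4,288.50 = €8,577.62

€8,577.62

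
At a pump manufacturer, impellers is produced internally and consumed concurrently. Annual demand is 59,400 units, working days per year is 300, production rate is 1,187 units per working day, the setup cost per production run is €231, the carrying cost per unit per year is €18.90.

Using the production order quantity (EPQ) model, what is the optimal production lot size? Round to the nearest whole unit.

1,320 units

Daily demand d = 59,400/300 = 198.000; p = 1187; 1 − d/p = 0.83319
EPQ = √(2DS / (H(1 − d/p)))
    = √(2 × 59,400 × 231 / (18.9 × 0.83319)) ≈ 1,320.11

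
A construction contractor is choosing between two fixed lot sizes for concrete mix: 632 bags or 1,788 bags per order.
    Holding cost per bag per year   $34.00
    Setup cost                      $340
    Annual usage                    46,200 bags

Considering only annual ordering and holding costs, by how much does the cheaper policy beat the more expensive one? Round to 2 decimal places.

$3,582.80

TC(Q) = (D/Q)S + (Q/2)H
TC(632) = (46,200/632)×340 + (632/2)×34 = $35,598.43
TC(1,788) = (46,200/1,788)×340 + (1,788/2)×34 = $39,181.23
Lots of 632 are cheaper by $3,582.80.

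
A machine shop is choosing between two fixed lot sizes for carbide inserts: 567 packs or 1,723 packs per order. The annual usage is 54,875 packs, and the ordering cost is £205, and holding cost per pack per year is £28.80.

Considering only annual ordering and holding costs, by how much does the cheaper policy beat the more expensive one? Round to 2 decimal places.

Annual cost at Q: ordering D·S/Q plus holding Q·H/2.
TC(567) = (54,875/567)×205 + (567/2)×28.8 = £28,004.97
TC(1,723) = (54,875/1,723)×205 + (1,723/2)×28.8 = £31,340.15
|ΔTC| = |£28,004.97 − £31,340.15| = £3,335.18

£3,335.18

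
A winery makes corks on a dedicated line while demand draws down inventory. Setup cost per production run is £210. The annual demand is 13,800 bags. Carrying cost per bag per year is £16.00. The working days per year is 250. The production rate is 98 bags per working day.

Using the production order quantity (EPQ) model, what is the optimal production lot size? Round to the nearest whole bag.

Daily demand d = 13,800/250 = 55.200; p = 98; 1 − d/p = 0.43673
EPQ = √(2DS / (H(1 − d/p)))
    = √(2 × 13,800 × 210 / (16 × 0.43673)) ≈ 910.74

911 bags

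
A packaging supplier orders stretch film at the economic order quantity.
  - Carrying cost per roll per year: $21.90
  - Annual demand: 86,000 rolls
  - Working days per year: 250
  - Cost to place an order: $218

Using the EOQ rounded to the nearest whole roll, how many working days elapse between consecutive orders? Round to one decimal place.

3.8 days

2DS/H = 2·86,000·218/21.9 = 1,712,146.12
EOQ = √1,712,146.12 ≈ 1,308.49 → Q = 1,308 rolls
Cycle time = (working days × Q)/D = (250 × 1,308) / 86,000 = 3.802 days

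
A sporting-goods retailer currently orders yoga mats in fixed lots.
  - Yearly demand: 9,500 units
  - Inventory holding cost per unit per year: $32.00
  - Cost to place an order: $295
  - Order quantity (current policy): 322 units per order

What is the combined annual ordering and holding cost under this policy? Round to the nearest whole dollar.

Orders/yr = 9,500/322 = 29.503; ordering cost = 29.503 × $295 = $8,703.42
Average inventory = 322/2 = 161; holding cost = 161 × $32 = $5,152.00
Total = $8,703.42 + $5,152.00 = $13,855.42

$13,855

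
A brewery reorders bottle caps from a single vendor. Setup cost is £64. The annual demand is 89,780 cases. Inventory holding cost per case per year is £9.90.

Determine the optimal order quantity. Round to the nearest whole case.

EOQ = √(2DS/H) = √(2 × 89,780 × 64 / 9.9)
    = √(1,160,791.92) ≈ 1,077.40

1,077 cases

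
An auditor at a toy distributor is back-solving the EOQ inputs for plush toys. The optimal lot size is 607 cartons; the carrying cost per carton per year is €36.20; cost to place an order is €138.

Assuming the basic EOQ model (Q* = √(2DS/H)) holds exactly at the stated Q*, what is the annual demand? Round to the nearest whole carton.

Since Q* = (2DS/H)^½, squaring gives Q*²·H = 2DS.
D = Q²H / (2S) = 607² × 36.2 / (2 × 138) = 48,325.56

48,326 cartons per year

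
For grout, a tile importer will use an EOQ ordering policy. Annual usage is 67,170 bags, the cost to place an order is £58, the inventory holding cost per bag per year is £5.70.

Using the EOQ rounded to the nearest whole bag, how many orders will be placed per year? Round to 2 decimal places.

57.46 orders per year

2DS/H = 2·67,170·58/5.7 = 1,366,968.42
EOQ = √1,366,968.42 ≈ 1,169.17 → Q = 1,169
Orders per year = D/Q = 67,170 / 1,169 = 57.459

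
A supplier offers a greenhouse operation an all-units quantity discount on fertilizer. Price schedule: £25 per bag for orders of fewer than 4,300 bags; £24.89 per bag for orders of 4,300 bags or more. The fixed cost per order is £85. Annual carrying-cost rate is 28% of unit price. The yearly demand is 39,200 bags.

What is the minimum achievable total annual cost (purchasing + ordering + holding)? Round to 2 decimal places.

£986,829.93

H₁ = 28%×£25 = £7.0000;  H₂ = 28%×£24.89 = £6.9692
EOQ₁ = √(2×39,200×85/7.0000) = 975.70  (< 4,300, feasible at tier 1)
EOQ₂ = √(2×39,200×85/6.9692) = 977.86  (< 4,300 → use Q = 4,300 at tier-2 price)
TC(tier 1 (EOQ₁), Q≈975.7) = £986,829.93
TC(tier 2, Q≈4,300.0) = £991,446.66
Minimum at tier 1 (EOQ₁): £986,829.93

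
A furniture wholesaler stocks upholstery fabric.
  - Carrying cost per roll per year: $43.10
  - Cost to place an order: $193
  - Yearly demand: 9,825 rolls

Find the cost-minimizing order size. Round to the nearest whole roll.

Optimal lot size Q* = (2 × 9,825 × $193 / $43.1)^½ ≈ 296.63

297 rolls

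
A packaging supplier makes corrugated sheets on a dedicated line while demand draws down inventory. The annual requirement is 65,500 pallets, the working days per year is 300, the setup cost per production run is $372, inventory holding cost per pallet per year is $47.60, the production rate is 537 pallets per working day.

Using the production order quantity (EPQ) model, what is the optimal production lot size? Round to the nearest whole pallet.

1,313 pallets

Daily demand d = 65,500/300 = 218.333; p = 537; 1 − d/p = 0.59342
EPQ = √(2DS / (H(1 − d/p)))
    = √(2 × 65,500 × 372 / (47.6 × 0.59342)) ≈ 1,313.48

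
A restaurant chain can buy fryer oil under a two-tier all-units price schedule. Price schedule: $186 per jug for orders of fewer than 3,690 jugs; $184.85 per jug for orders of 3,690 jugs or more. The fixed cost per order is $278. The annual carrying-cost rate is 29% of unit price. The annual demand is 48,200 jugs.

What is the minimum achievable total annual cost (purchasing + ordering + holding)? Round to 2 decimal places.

$9,003,220.37

H₁ = 29%×$186 = $53.9400;  H₂ = 29%×$184.85 = $53.6065
EOQ₁ = √(2×48,200×278/53.9400) = 704.86  (< 3,690, feasible at tier 1)
EOQ₂ = √(2×48,200×278/53.6065) = 707.05  (< 3,690 → use Q = 3,690 at tier-2 price)
TC(tier 1 (EOQ₁), Q≈704.9) = $9,003,220.37
TC(tier 2, Q≈3,690.0) = $9,012,305.32
Minimum at tier 1 (EOQ₁): $9,003,220.37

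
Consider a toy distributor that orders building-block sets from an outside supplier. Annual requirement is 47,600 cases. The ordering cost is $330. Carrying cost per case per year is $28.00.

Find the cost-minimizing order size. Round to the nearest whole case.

1,059 cases

Optimal lot size Q* = (2 × 47,600 × $330 / $28)^½ ≈ 1,059.25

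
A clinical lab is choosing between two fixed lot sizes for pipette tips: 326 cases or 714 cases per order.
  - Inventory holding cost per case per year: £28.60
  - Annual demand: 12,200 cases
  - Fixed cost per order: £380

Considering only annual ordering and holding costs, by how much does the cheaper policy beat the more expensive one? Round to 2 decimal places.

£2,179.46

Annual cost at Q: ordering D·S/Q plus holding Q·H/2.
TC(326) = (12,200/326)×380 + (326/2)×28.6 = £18,882.66
TC(714) = (12,200/714)×380 + (714/2)×28.6 = £16,703.20
Cheaper: Q = 714.  Difference = £2,179.46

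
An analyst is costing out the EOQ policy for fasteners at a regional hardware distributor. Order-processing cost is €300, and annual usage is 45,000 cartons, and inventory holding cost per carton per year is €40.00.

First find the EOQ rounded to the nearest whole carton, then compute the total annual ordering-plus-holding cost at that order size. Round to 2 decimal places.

€32,863.36

Q* = √(2·D·S / H) = √(2·45,000·300 / 40) = √675,000.0 ≈ 821.58 → Q = 822 cartons
Annual ordering cost = (D/Q)·S = (45,000/822) × 300 = €16,423.36
Annual holding cost  = (Q/2)·H = (822/2) × 40 = €16,440.00
Total = €16,423.36 + €16,440.00 = €32,863.36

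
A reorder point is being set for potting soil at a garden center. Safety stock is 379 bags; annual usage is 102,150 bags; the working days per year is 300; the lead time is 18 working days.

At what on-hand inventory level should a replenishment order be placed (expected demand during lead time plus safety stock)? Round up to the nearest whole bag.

6,508 bags

Daily demand d = 102,150 / 300 = 340.500 bags/day
Demand during lead time = 340.500 × 18 = 6,129.00
Reorder point = 6,129.00 + 379 = 6,508.00 → round up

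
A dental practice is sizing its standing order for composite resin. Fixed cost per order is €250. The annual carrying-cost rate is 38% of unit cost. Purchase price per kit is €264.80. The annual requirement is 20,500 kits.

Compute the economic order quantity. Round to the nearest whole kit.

319 kits

Holding cost per kit per year: H = 38% × €264.8 = €100.6240
EOQ = √(2DS/H) = √(2 × 20,500 × 250 / 100.624)
    = √(101,864.37) ≈ 319.16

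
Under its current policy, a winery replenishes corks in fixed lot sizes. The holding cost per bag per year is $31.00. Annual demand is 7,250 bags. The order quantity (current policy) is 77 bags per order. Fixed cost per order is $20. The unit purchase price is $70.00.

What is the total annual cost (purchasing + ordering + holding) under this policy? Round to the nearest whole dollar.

$510,577

Orders/yr = 7,250/77 = 94.156; ordering cost = 94.156 × $20 = $1,883.12
Average inventory = 77/2 = 38.5; holding cost = 38.5 × $31 = $1,193.50
Purchase cost = D·C = 7,250 × 70 = $507,500.00
Total = $1,883.12 + $1,193.50 + $507,500.00 = $510,576.62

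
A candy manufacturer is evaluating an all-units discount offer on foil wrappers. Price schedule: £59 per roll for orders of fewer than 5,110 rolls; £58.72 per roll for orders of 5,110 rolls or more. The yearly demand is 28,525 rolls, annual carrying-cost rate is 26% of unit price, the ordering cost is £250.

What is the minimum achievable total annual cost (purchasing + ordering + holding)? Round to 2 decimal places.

H₁ = 26%×£59 = £15.3400;  H₂ = 26%×£58.72 = £15.2672
EOQ₁ = √(2×28,525×250/15.3400) = 964.24  (< 5,110, feasible at tier 1)
EOQ₂ = √(2×28,525×250/15.2672) = 966.54  (< 5,110 → use Q = 5,110 at tier-2 price)
TC(tier 1 (EOQ₁), Q≈964.2) = £1,697,766.44
TC(tier 2, Q≈5,110.0) = £1,715,391.24
Minimum at tier 1 (EOQ₁): £1,697,766.44

£1,697,766.44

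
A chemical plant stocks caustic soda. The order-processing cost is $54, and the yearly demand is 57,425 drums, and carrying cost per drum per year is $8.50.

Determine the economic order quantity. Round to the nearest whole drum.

Optimal lot size Q* = (2 × 57,425 × $54 / $8.5)^½ ≈ 854.19

854 drums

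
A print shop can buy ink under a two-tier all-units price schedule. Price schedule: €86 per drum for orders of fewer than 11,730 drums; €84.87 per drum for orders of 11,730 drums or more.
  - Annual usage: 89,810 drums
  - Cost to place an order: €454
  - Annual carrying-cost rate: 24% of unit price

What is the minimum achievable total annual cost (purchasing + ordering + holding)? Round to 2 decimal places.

H₁ = 24%×€86 = €20.6400;  H₂ = 24%×€84.87 = €20.3688
EOQ₁ = √(2×89,810×454/20.6400) = 1,987.70  (< 11,730, feasible at tier 1)
EOQ₂ = √(2×89,810×454/20.3688) = 2,000.89  (< 11,730 → use Q = 11,730 at tier-2 price)
TC(tier 1 (EOQ₁), Q≈1,987.7) = €7,764,686.09
TC(tier 2, Q≈11,730.0) = €7,745,113.73
Minimum at tier 2: €7,745,113.73

€7,745,113.73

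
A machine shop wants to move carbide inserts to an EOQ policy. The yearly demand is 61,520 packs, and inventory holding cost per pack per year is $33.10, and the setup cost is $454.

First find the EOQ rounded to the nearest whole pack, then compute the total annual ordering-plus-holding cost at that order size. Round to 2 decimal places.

$42,999.67

Optimal lot size Q* = (2 × 61,520 × $454 / $33.1)^½ ≈ 1,299.08 → Q = 1,299 packs
Ordering: D/Q × S = 61,520/1,299 × $454 = $21,501.22
Holding:  Q/2 × H = 1,299/2 × $33.1 = $21,498.45
Total = $21,501.22 + $21,498.45 = $42,999.67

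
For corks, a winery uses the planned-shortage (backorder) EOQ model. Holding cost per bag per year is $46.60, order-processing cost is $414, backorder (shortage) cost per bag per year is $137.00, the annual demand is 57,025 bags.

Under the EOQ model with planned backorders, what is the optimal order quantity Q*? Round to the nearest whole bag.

1,165 bags

Basic EOQ = √(2·57,025·414/46.6) = 1,006.595
Backorder adjustment √((H+b)/b) = √((46.6+137)/137) = 1.1576
Q* = 1,006.595 × 1.1576 ≈ 1,165.28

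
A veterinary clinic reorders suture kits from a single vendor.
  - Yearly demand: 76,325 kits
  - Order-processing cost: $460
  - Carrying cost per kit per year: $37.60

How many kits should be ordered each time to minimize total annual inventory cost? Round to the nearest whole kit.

Optimal lot size Q* = (2 × 76,325 × $460 / $37.6)^½ ≈ 1,366.57

1,367 kits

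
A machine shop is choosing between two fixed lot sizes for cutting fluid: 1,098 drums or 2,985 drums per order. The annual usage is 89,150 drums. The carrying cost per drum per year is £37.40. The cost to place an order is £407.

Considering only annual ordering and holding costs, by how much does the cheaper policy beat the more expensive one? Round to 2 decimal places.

Annual cost at Q: ordering D·S/Q plus holding Q·H/2.
TC(1,098) = (89,150/1,098)×407 + (1,098/2)×37.4 = £53,578.18
TC(2,985) = (89,150/2,985)×407 + (2,985/2)×37.4 = £67,974.96
|ΔTC| = |£53,578.18 − £67,974.96| = £14,396.78

£14,396.78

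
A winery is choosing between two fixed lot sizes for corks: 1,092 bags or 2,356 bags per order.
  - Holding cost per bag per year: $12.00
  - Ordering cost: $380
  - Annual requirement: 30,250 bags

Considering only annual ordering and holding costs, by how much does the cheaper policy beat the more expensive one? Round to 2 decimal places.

For each Q, cost = (D/Q)·S + (Q/2)·H.
TC(1,092) = (30,250/1,092)×380 + (1,092/2)×12 = $17,078.56
TC(2,356) = (30,250/2,356)×380 + (2,356/2)×12 = $19,015.03
Cheaper: Q = 1,092.  Difference = $1,936.48

$1,936.48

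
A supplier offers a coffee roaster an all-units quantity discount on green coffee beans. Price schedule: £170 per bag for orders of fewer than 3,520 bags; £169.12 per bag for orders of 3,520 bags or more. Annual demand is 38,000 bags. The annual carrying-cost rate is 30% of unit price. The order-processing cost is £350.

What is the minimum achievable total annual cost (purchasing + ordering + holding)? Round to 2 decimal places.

£6,496,832.05

H₁ = 30%×£170 = £51.0000;  H₂ = 30%×£169.12 = £50.7360
EOQ₁ = √(2×38,000×350/51.0000) = 722.20  (< 3,520, feasible at tier 1)
EOQ₂ = √(2×38,000×350/50.7360) = 724.07  (< 3,520 → use Q = 3,520 at tier-2 price)
TC(tier 1 (EOQ₁), Q≈722.2) = £6,496,832.05
TC(tier 2, Q≈3,520.0) = £6,519,633.77
Minimum at tier 1 (EOQ₁): £6,496,832.05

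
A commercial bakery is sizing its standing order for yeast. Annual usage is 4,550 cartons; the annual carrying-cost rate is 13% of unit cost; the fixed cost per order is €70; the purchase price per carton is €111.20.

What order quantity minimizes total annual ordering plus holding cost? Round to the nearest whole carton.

Holding cost per carton per year: H = 13% × €111.2 = €14.4560
EOQ = √(2DS/H) = √(2 × 4,550 × 70 / 14.456)
    = √(44,064.75) ≈ 209.92

210 cartons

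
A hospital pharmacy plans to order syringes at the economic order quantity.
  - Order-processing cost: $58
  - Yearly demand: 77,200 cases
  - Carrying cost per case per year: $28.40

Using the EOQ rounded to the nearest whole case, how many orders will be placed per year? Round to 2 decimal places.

Optimal lot size Q* = (2 × 77,200 × $58 / $28.4)^½ ≈ 561.54 → Q = 562
N = D/Q = 77,200/562 ≈ 137.367 orders/yr

137.37 orders per year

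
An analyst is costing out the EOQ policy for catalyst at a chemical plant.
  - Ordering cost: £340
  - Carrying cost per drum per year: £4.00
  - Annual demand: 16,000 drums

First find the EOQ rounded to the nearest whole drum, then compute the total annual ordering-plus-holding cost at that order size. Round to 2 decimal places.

£6,596.97

Q* = √(2·D·S / H) = √(2·16,000·340 / 4) = √2,720,000.0 ≈ 1,649.24 → Q = 1,649 drums
Orders/yr = 16,000/1,649 = 9.703; ordering cost = 9.703 × £340 = £3,298.97
Average inventory = 1,649/2 = 824.5; holding cost = 824.5 × £4 = £3,298.00
Total = £3,298.97 + £3,298.00 = £6,596.97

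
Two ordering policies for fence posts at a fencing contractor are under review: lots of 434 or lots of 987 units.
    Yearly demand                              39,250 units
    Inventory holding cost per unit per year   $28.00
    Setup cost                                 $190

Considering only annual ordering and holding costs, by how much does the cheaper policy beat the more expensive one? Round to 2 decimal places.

Annual cost at Q: ordering D·S/Q plus holding Q·H/2.
TC(434) = (39,250/434)×190 + (434/2)×28 = $23,259.18
TC(987) = (39,250/987)×190 + (987/2)×28 = $21,373.72
Lots of 987 are cheaper by $1,885.46.

$1,885.46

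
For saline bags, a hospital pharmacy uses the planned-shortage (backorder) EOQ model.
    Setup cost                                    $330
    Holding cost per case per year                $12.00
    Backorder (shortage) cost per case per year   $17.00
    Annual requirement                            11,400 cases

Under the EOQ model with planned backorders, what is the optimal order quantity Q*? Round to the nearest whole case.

Q* = √(2DS/H) · √((H + b)/b)
   = √(2 × 11,400 × 330 / 12) · √((12 + 17) / 17)
   = 791.833 × 1.3061 ≈ 1,034.21

1,034 cases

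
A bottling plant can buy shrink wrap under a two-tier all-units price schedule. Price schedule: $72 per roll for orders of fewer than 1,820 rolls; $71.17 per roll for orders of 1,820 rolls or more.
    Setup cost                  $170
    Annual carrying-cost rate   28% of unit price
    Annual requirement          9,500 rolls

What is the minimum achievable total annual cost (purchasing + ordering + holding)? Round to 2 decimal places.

H₁ = 28%×$72 = $20.1600;  H₂ = 28%×$71.17 = $19.9276
EOQ₁ = √(2×9,500×170/20.1600) = 400.27  (< 1,820, feasible at tier 1)
EOQ₂ = √(2×9,500×170/19.9276) = 402.60  (< 1,820 → use Q = 1,820 at tier-2 price)
TC(tier 1 (EOQ₁), Q≈400.3) = $692,069.50
TC(tier 2, Q≈1,820.0) = $695,136.48
Minimum at tier 1 (EOQ₁): $692,069.50

$692,069.50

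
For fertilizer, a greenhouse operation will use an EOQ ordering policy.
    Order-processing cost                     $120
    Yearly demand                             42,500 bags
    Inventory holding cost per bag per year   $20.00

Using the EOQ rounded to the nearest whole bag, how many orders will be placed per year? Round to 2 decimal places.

2DS/H = 2·42,500·120/20 = 510,000.00
EOQ = √510,000.00 ≈ 714.14 → Q = 714
Orders per year = D/Q = 42,500 / 714 = 59.524

59.52 orders per year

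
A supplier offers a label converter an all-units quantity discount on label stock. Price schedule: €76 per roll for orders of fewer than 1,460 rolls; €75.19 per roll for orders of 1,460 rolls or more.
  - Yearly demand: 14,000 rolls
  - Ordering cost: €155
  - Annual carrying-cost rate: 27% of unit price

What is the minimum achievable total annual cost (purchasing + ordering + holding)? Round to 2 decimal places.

H₁ = 27%×€76 = €20.5200;  H₂ = 27%×€75.19 = €20.3013
EOQ₁ = √(2×14,000×155/20.5200) = 459.89  (< 1,460, feasible at tier 1)
EOQ₂ = √(2×14,000×155/20.3013) = 462.36  (< 1,460 → use Q = 1,460 at tier-2 price)
TC(tier 1 (EOQ₁), Q≈459.9) = €1,073,436.99
TC(tier 2, Q≈1,460.0) = €1,068,966.25
Minimum at tier 2: €1,068,966.25

€1,068,966.25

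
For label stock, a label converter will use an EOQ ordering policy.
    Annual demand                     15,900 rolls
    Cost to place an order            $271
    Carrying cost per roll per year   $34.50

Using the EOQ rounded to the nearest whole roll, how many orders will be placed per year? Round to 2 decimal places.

2DS/H = 2·15,900·271/34.5 = 249,791.30
EOQ = √249,791.30 ≈ 499.79 → Q = 500
N = D/Q = 15,900/500 ≈ 31.800 orders/yr

31.80 orders per year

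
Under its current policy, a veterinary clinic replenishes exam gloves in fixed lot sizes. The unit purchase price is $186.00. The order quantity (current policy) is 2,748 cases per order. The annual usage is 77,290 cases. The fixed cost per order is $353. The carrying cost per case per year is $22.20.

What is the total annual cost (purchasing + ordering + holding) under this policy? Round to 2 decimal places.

Ordering: D/Q × S = 77,290/2,748 × $353 = $9,928.45
Holding:  Q/2 × H = 2,748/2 × $22.2 = $30,502.80
Purchase cost = D·C = 77,290 × 186 = $14,375,940.00
Total = $9,928.45 + $30,502.80 + $14,375,940.00 = $14,416,371.25

$14,416,371.25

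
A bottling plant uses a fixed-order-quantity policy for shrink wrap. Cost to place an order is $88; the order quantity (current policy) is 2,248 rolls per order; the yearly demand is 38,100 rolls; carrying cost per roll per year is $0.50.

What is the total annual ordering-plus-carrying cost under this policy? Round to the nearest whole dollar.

$2,053

Ordering: D/Q × S = 38,100/2,248 × $88 = $1,491.46
Holding:  Q/2 × H = 2,248/2 × $0.5 = $562.00
Total = $1,491.46 + $562.00 = $2,053.46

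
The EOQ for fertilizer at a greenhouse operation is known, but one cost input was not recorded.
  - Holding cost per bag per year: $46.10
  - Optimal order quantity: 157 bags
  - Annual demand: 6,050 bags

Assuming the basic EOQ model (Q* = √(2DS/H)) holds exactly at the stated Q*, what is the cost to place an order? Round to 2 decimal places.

$93.91

From Q* = √(2DS/H) ⇒ Q*² = 2DS/H.
S = Q²H / (2D) = 157² × 46.1 / (2 × 6,050) = 93.9107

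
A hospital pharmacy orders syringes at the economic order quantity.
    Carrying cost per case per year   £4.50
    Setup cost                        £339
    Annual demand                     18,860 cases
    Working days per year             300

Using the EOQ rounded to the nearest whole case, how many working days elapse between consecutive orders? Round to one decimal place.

26.8 days

Optimal lot size Q* = (2 × 18,860 × £339 / £4.5)^½ ≈ 1,685.70 → Q = 1,686 cases
T = Q/D × 300 days = 1,686/18,860 × 300 = 26.819 days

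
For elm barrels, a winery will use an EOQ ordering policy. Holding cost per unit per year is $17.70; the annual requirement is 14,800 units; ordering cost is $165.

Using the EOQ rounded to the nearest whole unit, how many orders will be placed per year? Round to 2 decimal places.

28.19 orders per year

2DS/H = 2·14,800·165/17.7 = 275,932.20
EOQ = √275,932.20 ≈ 525.29 → Q = 525
Orders per year = D/Q = 14,800 / 525 = 28.190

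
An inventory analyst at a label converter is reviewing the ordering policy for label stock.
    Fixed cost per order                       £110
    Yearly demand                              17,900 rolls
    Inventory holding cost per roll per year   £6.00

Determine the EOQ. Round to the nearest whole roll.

Optimal lot size Q* = (2 × 17,900 × £110 / £6)^½ ≈ 810.14

810 rolls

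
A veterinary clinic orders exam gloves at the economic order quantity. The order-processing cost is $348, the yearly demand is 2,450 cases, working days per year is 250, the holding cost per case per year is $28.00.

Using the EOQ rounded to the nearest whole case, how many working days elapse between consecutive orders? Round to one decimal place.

25.2 days

Q* = √(2·D·S / H) = √(2·2,450·348 / 28) = √60,900.0 ≈ 246.78 → Q = 247 cases
Cycle time = (working days × Q)/D = (250 × 247) / 2,450 = 25.204 days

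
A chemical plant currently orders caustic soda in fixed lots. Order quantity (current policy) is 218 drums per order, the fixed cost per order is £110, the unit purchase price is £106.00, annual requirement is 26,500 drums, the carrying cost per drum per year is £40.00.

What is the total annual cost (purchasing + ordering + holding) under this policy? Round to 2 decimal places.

£2,826,731.56

Ordering: D/Q × S = 26,500/218 × £110 = £13,371.56
Holding:  Q/2 × H = 218/2 × £40 = £4,360.00
Purchase cost = D·C = 26,500 × 106 = £2,809,000.00
Total = £13,371.56 + £4,360.00 + £2,809,000.00 = £2,826,731.56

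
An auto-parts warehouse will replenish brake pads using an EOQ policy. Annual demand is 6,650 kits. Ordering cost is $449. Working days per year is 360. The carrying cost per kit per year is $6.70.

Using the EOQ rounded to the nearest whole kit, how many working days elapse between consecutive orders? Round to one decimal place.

2DS/H = 2·6,650·449/6.7 = 891,298.51
EOQ = √891,298.51 ≈ 944.09 → Q = 944 kits
Days between orders = 360 / (D/Q) = 360 / 7.044 ≈ 51.104

51.1 days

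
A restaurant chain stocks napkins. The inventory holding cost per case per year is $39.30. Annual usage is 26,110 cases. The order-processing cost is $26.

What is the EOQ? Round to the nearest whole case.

186 cases

2DS/H = 2·26,110·26/39.3 = 34,547.58
EOQ = √34,547.58 ≈ 185.87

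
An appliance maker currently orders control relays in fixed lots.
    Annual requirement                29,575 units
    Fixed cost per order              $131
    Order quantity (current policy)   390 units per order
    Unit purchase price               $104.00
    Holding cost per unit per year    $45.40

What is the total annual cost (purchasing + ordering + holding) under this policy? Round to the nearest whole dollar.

Annual ordering cost = (D/Q)·S = (29,575/390) × 131 = $9,934.17
Annual holding cost  = (Q/2)·H = (390/2) × 45.4 = $8,853.00
Purchase cost = D·C = 29,575 × 104 = $3,075,800.00
Total = $9,934.17 + $8,853.00 + $3,075,800.00 = $3,094,587.17

$3,094,587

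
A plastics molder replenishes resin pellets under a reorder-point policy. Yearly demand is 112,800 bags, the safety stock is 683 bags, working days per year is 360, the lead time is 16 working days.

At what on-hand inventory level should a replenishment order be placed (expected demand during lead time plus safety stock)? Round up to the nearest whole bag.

5,697 bags

Daily demand d = 112,800 / 360 = 313.333 bags/day
Demand during lead time = 313.333 × 16 = 5,013.33
Reorder point = 5,013.33 + 683 = 5,696.33 → round up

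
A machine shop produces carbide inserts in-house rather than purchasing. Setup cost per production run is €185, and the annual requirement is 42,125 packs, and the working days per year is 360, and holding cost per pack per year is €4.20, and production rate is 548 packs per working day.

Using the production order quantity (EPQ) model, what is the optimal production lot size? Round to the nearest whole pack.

2,172 packs

Daily demand d = 42,125/360 = 117.014; p = 548; 1 − d/p = 0.78647
EPQ = √(2DS / (H(1 − d/p)))
    = √(2 × 42,125 × 185 / (4.2 × 0.78647)) ≈ 2,172.23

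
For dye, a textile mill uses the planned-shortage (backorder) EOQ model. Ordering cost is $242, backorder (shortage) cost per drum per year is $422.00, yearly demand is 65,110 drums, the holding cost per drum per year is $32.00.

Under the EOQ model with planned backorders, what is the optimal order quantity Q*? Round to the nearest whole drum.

1,029 drums

Q* = √(2DS/H) · √((H + b)/b)
   = √(2 × 65,110 × 242 / 32) · √((32 + 422) / 422)
   = 992.365 × 1.0372 ≈ 1,029.30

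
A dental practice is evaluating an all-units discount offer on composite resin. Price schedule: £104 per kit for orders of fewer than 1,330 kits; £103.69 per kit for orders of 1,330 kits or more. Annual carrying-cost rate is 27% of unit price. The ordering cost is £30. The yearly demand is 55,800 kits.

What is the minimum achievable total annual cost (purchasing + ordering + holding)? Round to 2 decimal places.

£5,805,778.19

H₁ = 27%×£104 = £28.0800;  H₂ = 27%×£103.69 = £27.9963
EOQ₁ = √(2×55,800×30/28.0800) = 345.30  (< 1,330, feasible at tier 1)
EOQ₂ = √(2×55,800×30/27.9963) = 345.81  (< 1,330 → use Q = 1,330 at tier-2 price)
TC(tier 1 (EOQ₁), Q≈345.3) = £5,812,895.97
TC(tier 2, Q≈1,330.0) = £5,805,778.19
Minimum at tier 2: £5,805,778.19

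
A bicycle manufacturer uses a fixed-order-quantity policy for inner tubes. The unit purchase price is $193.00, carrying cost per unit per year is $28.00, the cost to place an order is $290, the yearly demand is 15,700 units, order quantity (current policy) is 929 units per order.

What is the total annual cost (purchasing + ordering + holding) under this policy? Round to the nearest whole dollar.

Annual ordering cost = (D/Q)·S = (15,700/929) × 290 = $4,900.97
Annual holding cost  = (Q/2)·H = (929/2) × 28 = $13,006.00
Purchase cost = D·C = 15,700 × 193 = $3,030,100.00
Total = $4,900.97 + $13,006.00 + $3,030,100.00 = $3,048,006.97

$3,048,007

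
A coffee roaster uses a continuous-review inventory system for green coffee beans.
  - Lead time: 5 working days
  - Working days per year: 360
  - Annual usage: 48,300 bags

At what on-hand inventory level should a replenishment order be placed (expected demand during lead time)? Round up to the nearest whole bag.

671 bags

Daily demand d = 48,300 / 360 = 134.167 bags/day
Demand during lead time = 134.167 × 5 = 670.83
Reorder point = 670.83 → round up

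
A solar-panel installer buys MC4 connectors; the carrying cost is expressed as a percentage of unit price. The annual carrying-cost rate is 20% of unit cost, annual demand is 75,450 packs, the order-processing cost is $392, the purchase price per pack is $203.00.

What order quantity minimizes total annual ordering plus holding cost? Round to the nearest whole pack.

1,207 packs

Holding cost per pack per year: H = 20% × $203 = $40.6000
EOQ = √(2DS/H) = √(2 × 75,450 × 392 / 40.6)
    = √(1,456,965.52) ≈ 1,207.05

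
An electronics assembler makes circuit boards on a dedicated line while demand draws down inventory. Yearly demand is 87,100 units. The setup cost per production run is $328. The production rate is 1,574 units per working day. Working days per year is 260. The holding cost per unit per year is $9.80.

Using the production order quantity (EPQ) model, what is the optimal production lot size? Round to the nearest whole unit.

d = 87,100/260 = 335.0000 units/day;  effective holding cost H(1 − d/p) = 9.8·(1 − 335.0000/1574) = 7.71423
Q* = √(2DS / H_eff) = √(2·87,100·328 / 7.71423) ≈ 2,721.54

2,722 units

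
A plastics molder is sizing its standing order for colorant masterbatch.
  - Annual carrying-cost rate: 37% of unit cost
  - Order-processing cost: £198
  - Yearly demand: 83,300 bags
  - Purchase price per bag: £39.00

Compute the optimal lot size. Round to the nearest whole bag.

Carrying cost H = £39 × 37% = £14.4300/bag/yr
Optimal lot size Q* = (2 × 83,300 × £198 / £14.43)^½ ≈ 1,511.95

1,512 bags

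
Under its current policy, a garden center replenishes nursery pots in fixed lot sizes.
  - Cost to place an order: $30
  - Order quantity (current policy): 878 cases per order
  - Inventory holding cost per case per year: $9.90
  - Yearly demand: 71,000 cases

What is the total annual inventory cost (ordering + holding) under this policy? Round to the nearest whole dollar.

Orders/yr = 71,000/878 = 80.866; ordering cost = 80.866 × $30 = $2,425.97
Average inventory = 878/2 = 439; holding cost = 439 × $9.9 = $4,346.10
Total = $2,425.97 + $4,346.10 = $6,772.07

$6,772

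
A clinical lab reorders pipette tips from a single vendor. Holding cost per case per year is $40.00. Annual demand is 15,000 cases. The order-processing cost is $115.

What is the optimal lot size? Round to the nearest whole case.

Optimal lot size Q* = (2 × 15,000 × $115 / $40)^½ ≈ 293.68

294 cases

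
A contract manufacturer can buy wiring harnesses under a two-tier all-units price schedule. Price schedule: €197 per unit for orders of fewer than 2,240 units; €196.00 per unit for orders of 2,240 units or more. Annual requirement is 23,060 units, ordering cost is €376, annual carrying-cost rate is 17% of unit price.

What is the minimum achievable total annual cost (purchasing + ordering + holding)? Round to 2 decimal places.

€4,560,949.19

H₁ = 17%×€197 = €33.4900;  H₂ = 17%×€196.00 = €33.3200
EOQ₁ = √(2×23,060×376/33.4900) = 719.58  (< 2,240, feasible at tier 1)
EOQ₂ = √(2×23,060×376/33.3200) = 721.42  (< 2,240 → use Q = 2,240 at tier-2 price)
TC(tier 1 (EOQ₁), Q≈719.6) = €4,566,918.84
TC(tier 2, Q≈2,240.0) = €4,560,949.19
Minimum at tier 2: €4,560,949.19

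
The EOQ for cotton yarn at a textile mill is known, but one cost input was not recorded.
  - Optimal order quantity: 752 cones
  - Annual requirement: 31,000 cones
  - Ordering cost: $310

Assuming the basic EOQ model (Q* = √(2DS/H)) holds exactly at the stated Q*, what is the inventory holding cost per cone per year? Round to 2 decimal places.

From Q* = √(2DS/H) ⇒ Q*² = 2DS/H.
H = 2DS / Q² = 2 × 31,000 × 310 / 752² = 33.9874

$33.99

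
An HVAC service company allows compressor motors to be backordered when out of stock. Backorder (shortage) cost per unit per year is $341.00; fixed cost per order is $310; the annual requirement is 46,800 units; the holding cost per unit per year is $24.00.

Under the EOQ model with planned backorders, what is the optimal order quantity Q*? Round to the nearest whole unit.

Basic EOQ = √(2·46,800·310/24) = 1,099.545
Backorder adjustment √((H+b)/b) = √((24+341)/341) = 1.0346
Q* = 1,099.545 × 1.0346 ≈ 1,137.58

1,138 units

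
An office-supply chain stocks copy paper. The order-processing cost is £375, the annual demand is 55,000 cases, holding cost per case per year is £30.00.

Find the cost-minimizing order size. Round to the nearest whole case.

Q* = √(2·D·S / H) = √(2·55,000·375 / 30) = √1,375,000.0 ≈ 1,172.60

1,173 cases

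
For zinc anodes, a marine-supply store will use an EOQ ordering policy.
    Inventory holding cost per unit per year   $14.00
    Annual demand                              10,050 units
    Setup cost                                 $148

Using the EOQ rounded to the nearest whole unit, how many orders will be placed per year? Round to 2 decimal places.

2DS/H = 2·10,050·148/14 = 212,485.71
EOQ = √212,485.71 ≈ 460.96 → Q = 461
Orders per year = D/Q = 10,050 / 461 = 21.800

21.80 orders per year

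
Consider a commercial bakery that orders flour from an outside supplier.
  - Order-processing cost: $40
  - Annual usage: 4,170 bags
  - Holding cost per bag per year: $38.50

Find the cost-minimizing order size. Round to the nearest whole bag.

93 bags

EOQ = √(2DS/H) = √(2 × 4,170 × 40 / 38.5)
    = √(8,664.94) ≈ 93.09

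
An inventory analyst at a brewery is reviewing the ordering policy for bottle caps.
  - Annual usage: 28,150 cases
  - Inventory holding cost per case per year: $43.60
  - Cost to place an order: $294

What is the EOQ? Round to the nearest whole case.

EOQ = √(2DS/H) = √(2 × 28,150 × 294 / 43.6)
    = √(379,637.61) ≈ 616.15

616 cases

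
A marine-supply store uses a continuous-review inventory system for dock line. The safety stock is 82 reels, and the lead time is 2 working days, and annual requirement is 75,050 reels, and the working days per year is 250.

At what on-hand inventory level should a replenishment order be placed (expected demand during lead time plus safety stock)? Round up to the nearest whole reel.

Daily demand d = 75,050 / 250 = 300.200 reels/day
Demand during lead time = 300.200 × 2 = 600.40
Reorder point = 600.40 + 82 = 682.40 → round up

683 reels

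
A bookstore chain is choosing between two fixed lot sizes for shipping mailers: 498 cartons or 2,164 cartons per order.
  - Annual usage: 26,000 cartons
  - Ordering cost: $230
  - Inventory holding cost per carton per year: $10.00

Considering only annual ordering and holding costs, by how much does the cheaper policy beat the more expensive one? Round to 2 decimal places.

For each Q, cost = (D/Q)·S + (Q/2)·H.
TC(498) = (26,000/498)×230 + (498/2)×10 = $14,498.03
TC(2,164) = (26,000/2,164)×230 + (2,164/2)×10 = $13,583.40
Cheaper: Q = 2,164.  Difference = $914.63

$914.63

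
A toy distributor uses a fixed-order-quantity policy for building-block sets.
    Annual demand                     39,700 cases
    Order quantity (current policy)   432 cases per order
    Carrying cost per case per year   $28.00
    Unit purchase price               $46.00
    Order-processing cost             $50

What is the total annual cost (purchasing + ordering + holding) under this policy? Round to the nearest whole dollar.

$1,836,843

Annual ordering cost = (D/Q)·S = (39,700/432) × 50 = $4,594.91
Annual holding cost  = (Q/2)·H = (432/2) × 28 = $6,048.00
Purchase cost = D·C = 39,700 × 46 = $1,826,200.00
Total = $4,594.91 + $6,048.00 + $1,826,200.00 = $1,836,842.91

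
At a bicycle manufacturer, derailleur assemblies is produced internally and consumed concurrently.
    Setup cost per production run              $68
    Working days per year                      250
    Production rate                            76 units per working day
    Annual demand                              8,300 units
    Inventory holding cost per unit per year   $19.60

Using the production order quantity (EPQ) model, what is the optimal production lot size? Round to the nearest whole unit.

320 units

d = 8,300/250 = 33.2000 units/day;  effective holding cost H(1 − d/p) = 19.6·(1 − 33.2000/76) = 11.03789
Q* = √(2DS / H_eff) = √(2·8,300·68 / 11.03789) ≈ 319.79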